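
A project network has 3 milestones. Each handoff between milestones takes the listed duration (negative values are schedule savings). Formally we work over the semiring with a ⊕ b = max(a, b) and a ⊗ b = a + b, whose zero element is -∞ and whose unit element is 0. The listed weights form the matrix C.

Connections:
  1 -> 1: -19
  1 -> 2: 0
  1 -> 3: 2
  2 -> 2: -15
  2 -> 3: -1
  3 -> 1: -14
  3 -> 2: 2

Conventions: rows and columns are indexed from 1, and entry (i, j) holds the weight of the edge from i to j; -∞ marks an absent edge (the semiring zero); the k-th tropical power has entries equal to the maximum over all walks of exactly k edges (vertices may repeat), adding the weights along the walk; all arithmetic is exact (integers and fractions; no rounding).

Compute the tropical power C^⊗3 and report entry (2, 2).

C^⊗2:
  [-12, 4, -1]
  [-15, 1, -16]
  [-33, -13, 1]
C^⊗3:
  [-15, 1, 3]
  [-30, -14, 0]
  [-13, 3, -14]
Key observation: the optimum is the walk 2->2->3->2, with weight (-15) + (-1) + 2 = -14.
Optimal value attained by: walk 2->2->3->2.
Answer: (C^⊗3)[2][2] = -14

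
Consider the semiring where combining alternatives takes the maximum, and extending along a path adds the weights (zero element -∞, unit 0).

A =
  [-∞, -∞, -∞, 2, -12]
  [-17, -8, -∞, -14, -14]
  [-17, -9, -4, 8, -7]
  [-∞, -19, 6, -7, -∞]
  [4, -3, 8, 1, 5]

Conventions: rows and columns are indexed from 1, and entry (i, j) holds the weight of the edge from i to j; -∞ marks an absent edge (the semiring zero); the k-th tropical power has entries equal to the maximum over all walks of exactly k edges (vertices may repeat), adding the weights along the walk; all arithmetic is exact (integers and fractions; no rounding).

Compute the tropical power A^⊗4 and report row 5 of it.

A^⊗2:
  [-8, -15, 8, -5, -7]
  [-10, -16, -6, -13, -9]
  [-3, -10, 14, 4, -2]
  [-11, -3, 2, 14, -1]
  [9, 2, 13, 16, 10]
A^⊗3:
  [-3, -1, 4, 16, 1]
  [-5, -12, -1, 2, -4]
  [2, 5, 10, 22, 7]
  [3, -4, 20, 10, 4]
  [14, 7, 22, 21, 15]
A^⊗4:
  [5, -2, 22, 12, 6]
  [0, -7, 8, 7, 1]
  [11, 4, 28, 18, 12]
  [8, 11, 16, 28, 13]
  [19, 13, 27, 30, 20]
Answer: row 5 of A^⊗4 = [19, 13, 27, 30, 20]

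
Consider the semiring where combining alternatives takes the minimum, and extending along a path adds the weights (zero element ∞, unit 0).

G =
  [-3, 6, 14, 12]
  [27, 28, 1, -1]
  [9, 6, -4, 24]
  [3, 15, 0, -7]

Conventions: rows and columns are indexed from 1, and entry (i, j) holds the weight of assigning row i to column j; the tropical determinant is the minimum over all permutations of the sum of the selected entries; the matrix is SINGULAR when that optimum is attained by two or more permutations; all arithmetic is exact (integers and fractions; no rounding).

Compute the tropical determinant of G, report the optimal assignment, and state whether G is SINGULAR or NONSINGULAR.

σ = (1, 2, 3, 4): (-3) + 28 + (-4) + (-7) = 14
σ = (1, 2, 4, 3): (-3) + 28 + 24 + 0 = 49
σ = (1, 3, 2, 4): (-3) + 1 + 6 + (-7) = -3
σ = (1, 3, 4, 2): (-3) + 1 + 24 + 15 = 37
σ = (1, 4, 2, 3): (-3) + (-1) + 6 + 0 = 2
σ = (1, 4, 3, 2): (-3) + (-1) + (-4) + 15 = 7
σ = (2, 1, 3, 4): 6 + 27 + (-4) + (-7) = 22
σ = (2, 1, 4, 3): 6 + 27 + 24 + 0 = 57
σ = (2, 3, 1, 4): 6 + 1 + 9 + (-7) = 9
σ = (2, 3, 4, 1): 6 + 1 + 24 + 3 = 34
σ = (2, 4, 1, 3): 6 + (-1) + 9 + 0 = 14
σ = (2, 4, 3, 1): 6 + (-1) + (-4) + 3 = 4
σ = (3, 1, 2, 4): 14 + 27 + 6 + (-7) = 40
σ = (3, 1, 4, 2): 14 + 27 + 24 + 15 = 80
σ = (3, 2, 1, 4): 14 + 28 + 9 + (-7) = 44
σ = (3, 2, 4, 1): 14 + 28 + 24 + 3 = 69
σ = (3, 4, 1, 2): 14 + (-1) + 9 + 15 = 37
σ = (3, 4, 2, 1): 14 + (-1) + 6 + 3 = 22
σ = (4, 1, 2, 3): 12 + 27 + 6 + 0 = 45
σ = (4, 1, 3, 2): 12 + 27 + (-4) + 15 = 50
σ = (4, 2, 1, 3): 12 + 28 + 9 + 0 = 49
σ = (4, 2, 3, 1): 12 + 28 + (-4) + 3 = 39
σ = (4, 3, 1, 2): 12 + 1 + 9 + 15 = 37
σ = (4, 3, 2, 1): 12 + 1 + 6 + 3 = 22
Optimal value attained by: σ = (1, 3, 2, 4).
Answer: det⊕(G) = -3; verdict: NONSINGULAR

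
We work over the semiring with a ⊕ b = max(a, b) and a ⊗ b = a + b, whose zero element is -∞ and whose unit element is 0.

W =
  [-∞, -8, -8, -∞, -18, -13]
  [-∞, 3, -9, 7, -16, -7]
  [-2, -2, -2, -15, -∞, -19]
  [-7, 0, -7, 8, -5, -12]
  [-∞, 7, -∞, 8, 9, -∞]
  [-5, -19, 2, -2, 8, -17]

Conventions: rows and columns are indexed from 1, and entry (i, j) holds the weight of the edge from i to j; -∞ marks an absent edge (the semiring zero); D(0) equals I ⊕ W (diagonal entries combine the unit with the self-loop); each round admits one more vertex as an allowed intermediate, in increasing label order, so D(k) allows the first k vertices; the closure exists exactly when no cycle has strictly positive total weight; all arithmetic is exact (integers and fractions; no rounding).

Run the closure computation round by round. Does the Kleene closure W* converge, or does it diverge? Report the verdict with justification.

Detection: at round 0, diagonal entry (2, 2) turns strictly positive.
Key observation: the cycle 2->2 has total weight 3, which is strictly positive.
Answer: DIVERGES — positive cycle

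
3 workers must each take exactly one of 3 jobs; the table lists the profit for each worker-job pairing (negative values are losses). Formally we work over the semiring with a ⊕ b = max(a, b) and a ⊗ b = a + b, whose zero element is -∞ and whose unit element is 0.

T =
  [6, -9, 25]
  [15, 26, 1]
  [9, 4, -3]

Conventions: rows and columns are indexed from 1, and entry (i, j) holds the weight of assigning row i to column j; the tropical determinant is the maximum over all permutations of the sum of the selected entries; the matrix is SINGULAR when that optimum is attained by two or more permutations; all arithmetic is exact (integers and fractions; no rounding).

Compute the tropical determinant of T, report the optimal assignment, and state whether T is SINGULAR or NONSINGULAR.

σ = (1, 2, 3): 6 + 26 + (-3) = 29
σ = (1, 3, 2): 6 + 1 + 4 = 11
σ = (2, 1, 3): (-9) + 15 + (-3) = 3
σ = (2, 3, 1): (-9) + 1 + 9 = 1
σ = (3, 1, 2): 25 + 15 + 4 = 44
σ = (3, 2, 1): 25 + 26 + 9 = 60
Optimal value attained by: σ = (3, 2, 1).
Answer: det⊕(T) = 60; verdict: NONSINGULAR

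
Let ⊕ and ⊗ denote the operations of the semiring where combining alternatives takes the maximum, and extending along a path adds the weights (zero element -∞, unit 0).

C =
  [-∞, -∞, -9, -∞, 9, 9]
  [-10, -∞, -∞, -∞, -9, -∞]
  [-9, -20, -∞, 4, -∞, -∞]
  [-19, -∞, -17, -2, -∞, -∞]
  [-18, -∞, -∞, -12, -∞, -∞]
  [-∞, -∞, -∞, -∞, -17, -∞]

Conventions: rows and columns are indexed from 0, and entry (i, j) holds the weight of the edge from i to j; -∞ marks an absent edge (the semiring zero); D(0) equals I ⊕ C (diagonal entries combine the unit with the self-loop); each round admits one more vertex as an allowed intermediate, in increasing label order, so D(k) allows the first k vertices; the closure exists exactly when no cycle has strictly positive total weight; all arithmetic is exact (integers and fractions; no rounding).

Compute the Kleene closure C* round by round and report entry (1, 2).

D(0):
  [0, -∞, -9, -∞, 9, 9]
  [-10, 0, -∞, -∞, -9, -∞]
  [-9, -20, 0, 4, -∞, -∞]
  [-19, -∞, -17, 0, -∞, -∞]
  [-18, -∞, -∞, -12, 0, -∞]
  [-∞, -∞, -∞, -∞, -17, 0]
D(1):
  [0, -∞, -9, -∞, 9, 9]
  [-10, 0, -19, -∞, -1, -1]
  [-9, -20, 0, 4, 0, 0]
  [-19, -∞, -17, 0, -10, -10]
  [-18, -∞, -27, -12, 0, -9]
  [-∞, -∞, -∞, -∞, -17, 0]
D(2):
  [0, -∞, -9, -∞, 9, 9]
  [-10, 0, -19, -∞, -1, -1]
  [-9, -20, 0, 4, 0, 0]
  [-19, -∞, -17, 0, -10, -10]
  [-18, -∞, -27, -12, 0, -9]
  [-∞, -∞, -∞, -∞, -17, 0]
D(3):
  [0, -29, -9, -5, 9, 9]
  [-10, 0, -19, -15, -1, -1]
  [-9, -20, 0, 4, 0, 0]
  [-19, -37, -17, 0, -10, -10]
  [-18, -47, -27, -12, 0, -9]
  [-∞, -∞, -∞, -∞, -17, 0]
D(4):
  [0, -29, -9, -5, 9, 9]
  [-10, 0, -19, -15, -1, -1]
  [-9, -20, 0, 4, 0, 0]
  [-19, -37, -17, 0, -10, -10]
  [-18, -47, -27, -12, 0, -9]
  [-∞, -∞, -∞, -∞, -17, 0]
D(5):
  [0, -29, -9, -3, 9, 9]
  [-10, 0, -19, -13, -1, -1]
  [-9, -20, 0, 4, 0, 0]
  [-19, -37, -17, 0, -10, -10]
  [-18, -47, -27, -12, 0, -9]
  [-35, -64, -44, -29, -17, 0]
D(6):
  [0, -29, -9, -3, 9, 9]
  [-10, 0, -19, -13, -1, -1]
  [-9, -20, 0, 4, 0, 0]
  [-19, -37, -17, 0, -10, -10]
  [-18, -47, -27, -12, 0, -9]
  [-35, -64, -44, -29, -17, 0]
Answer: C*[1][2] = -19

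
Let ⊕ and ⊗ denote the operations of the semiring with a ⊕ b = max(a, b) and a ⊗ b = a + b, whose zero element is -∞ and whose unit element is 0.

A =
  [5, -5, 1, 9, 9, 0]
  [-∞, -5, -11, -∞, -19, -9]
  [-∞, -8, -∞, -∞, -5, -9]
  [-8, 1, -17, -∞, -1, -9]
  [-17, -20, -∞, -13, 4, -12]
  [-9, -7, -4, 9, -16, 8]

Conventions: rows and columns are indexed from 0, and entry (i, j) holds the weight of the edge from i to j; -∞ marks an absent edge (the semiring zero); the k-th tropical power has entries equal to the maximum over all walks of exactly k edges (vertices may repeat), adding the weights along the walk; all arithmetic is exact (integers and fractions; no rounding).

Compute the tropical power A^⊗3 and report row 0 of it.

A^⊗2:
  [10, 10, 6, 14, 14, 8]
  [-18, -10, -13, 0, -15, -1]
  [-18, -13, -13, 0, -1, -1]
  [-3, -4, -7, 1, 3, -1]
  [-12, -12, -16, -3, 8, -4]
  [1, 10, 4, 17, 8, 16]
A^⊗3:
  [15, 15, 11, 19, 19, 16]
  [-8, 1, -5, 8, -1, 7]
  [-8, 1, -5, 8, 3, 7]
  [2, 2, -2, 8, 7, 7]
  [-7, -2, -8, 5, 12, 4]
  [9, 18, 12, 25, 16, 24]
Answer: row 0 of A^⊗3 = [15, 15, 11, 19, 19, 16]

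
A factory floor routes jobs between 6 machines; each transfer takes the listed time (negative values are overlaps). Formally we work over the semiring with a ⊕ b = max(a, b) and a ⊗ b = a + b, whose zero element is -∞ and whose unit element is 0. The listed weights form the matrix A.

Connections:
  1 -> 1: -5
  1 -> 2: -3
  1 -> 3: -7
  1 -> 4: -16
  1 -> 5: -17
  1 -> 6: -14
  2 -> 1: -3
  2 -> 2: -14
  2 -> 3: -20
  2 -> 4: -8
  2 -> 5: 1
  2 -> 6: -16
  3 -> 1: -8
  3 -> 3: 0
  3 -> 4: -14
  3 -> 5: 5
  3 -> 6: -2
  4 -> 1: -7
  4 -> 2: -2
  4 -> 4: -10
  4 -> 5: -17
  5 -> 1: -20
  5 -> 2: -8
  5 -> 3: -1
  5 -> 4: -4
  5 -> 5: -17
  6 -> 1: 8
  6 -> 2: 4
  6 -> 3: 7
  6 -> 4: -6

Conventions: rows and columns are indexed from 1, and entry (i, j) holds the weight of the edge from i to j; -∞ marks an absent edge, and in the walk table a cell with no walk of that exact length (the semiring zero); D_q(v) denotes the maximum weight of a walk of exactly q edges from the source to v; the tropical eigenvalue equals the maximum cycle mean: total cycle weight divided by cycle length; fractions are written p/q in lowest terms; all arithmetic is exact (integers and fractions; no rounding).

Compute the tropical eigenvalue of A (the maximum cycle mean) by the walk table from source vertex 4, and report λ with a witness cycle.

q=0: [-∞, -∞, -∞, 0, -∞, -∞]
q=1: [-7, -2, -∞, -10, -17, -∞]
q=2: [-5, -10, -14, -10, -1, -18]
q=3: [-10, -8, -2, -5, -9, -16]
q=4: [-8, -7, -2, -13, 3, -4]
q=5: [4, 0, 3, -1, 3, -4]
q=6: [4, 1, 3, -1, 8, 1]
Optimal cycle mean attained by: cycle 3->6->3, total (-2) + 7, length 2.
Answer: λ = 5/2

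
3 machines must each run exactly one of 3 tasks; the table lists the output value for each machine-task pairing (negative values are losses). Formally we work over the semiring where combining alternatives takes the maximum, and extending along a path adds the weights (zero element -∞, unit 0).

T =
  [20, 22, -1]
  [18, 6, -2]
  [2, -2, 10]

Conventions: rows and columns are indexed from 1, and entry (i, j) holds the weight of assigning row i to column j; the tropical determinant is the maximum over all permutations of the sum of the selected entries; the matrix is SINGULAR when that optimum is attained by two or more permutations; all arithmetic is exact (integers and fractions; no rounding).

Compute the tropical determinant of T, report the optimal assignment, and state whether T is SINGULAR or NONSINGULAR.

σ = (1, 2, 3): 20 + 6 + 10 = 36
σ = (1, 3, 2): 20 + (-2) + (-2) = 16
σ = (2, 1, 3): 22 + 18 + 10 = 50
σ = (2, 3, 1): 22 + (-2) + 2 = 22
σ = (3, 1, 2): (-1) + 18 + (-2) = 15
σ = (3, 2, 1): (-1) + 6 + 2 = 7
Optimal value attained by: σ = (2, 1, 3).
Answer: det⊕(T) = 50; verdict: NONSINGULAR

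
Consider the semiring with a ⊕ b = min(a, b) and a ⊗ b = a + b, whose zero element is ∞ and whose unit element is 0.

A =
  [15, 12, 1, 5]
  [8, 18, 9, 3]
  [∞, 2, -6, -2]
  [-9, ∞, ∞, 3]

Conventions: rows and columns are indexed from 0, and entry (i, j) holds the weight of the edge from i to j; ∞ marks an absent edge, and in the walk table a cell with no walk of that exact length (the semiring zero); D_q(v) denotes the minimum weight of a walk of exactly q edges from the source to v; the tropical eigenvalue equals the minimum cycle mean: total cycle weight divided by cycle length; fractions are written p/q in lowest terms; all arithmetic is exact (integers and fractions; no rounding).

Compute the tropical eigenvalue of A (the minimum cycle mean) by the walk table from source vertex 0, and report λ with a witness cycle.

q=0: [0, ∞, ∞, ∞]
q=1: [15, 12, 1, 5]
q=2: [-4, 3, -5, -1]
q=3: [-10, -3, -11, -7]
q=4: [-16, -9, -17, -13]
Optimal cycle mean attained by: cycle 2->2, total (-6), length 1.
Answer: λ = -6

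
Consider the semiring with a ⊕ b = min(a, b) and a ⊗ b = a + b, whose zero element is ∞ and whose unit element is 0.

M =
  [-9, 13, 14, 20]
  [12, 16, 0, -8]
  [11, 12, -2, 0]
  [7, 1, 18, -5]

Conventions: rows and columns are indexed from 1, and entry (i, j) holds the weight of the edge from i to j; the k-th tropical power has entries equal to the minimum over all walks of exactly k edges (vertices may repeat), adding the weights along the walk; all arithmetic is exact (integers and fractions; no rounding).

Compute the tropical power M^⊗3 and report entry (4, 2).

M^⊗2:
  [-18, 4, 5, 5]
  [-1, -7, -2, -13]
  [2, 1, -4, -5]
  [-2, -4, 1, -10]
M^⊗3:
  [-27, -5, -4, -4]
  [-10, -12, -7, -18]
  [-7, -4, -6, -10]
  [-11, -9, -4, -15]
Key observation: the optimum is the walk 4->4->4->2, with weight (-5) + (-5) + 1 = -9.
Optimal value attained by: walk 4->4->4->2.
Answer: (M^⊗3)[4][2] = -9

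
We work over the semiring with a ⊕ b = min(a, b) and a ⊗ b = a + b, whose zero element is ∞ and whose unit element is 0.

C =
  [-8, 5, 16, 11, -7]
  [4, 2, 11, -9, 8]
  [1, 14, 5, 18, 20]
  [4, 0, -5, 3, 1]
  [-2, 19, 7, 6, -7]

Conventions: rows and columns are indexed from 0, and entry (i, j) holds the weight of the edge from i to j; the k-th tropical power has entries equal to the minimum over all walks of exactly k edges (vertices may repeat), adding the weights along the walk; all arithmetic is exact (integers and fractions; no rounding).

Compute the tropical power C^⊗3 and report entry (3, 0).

C^⊗2:
  [-16, -3, 0, -4, -15]
  [-5, -9, -14, -7, -8]
  [-7, 6, 10, 5, -6]
  [-4, 2, -2, -9, -6]
  [-10, 3, 0, -1, -14]
C^⊗3:
  [-24, -11, -9, -12, -23]
  [-13, -7, -12, -18, -15]
  [-15, -2, 0, -3, -14]
  [-12, -9, -14, -7, -13]
  [-18, -5, -7, -8, -21]
Key observation: the optimum is the walk 3->0->0->0, with weight 4 + (-8) + (-8) = -12.
Optimal value attained by: walk 3->0->0->0.
Answer: (C^⊗3)[3][0] = -12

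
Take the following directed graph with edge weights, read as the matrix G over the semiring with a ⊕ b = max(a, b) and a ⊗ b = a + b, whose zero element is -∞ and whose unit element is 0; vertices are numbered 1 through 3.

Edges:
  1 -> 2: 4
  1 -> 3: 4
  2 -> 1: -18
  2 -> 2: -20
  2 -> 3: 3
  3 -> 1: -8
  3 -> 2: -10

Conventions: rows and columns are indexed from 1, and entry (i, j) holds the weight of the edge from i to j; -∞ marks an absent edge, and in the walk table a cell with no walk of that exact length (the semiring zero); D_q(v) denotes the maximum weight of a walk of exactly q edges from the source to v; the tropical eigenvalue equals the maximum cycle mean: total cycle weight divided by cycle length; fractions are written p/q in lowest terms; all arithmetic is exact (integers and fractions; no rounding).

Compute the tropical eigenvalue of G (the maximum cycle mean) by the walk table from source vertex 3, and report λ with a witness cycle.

q=0: [-∞, -∞, 0]
q=1: [-8, -10, -∞]
q=2: [-28, -4, -4]
q=3: [-12, -14, -1]
Optimal cycle mean attained by: cycle 1->2->3->1, total 4 + 3 + (-8), length 3.
Answer: λ = -1/3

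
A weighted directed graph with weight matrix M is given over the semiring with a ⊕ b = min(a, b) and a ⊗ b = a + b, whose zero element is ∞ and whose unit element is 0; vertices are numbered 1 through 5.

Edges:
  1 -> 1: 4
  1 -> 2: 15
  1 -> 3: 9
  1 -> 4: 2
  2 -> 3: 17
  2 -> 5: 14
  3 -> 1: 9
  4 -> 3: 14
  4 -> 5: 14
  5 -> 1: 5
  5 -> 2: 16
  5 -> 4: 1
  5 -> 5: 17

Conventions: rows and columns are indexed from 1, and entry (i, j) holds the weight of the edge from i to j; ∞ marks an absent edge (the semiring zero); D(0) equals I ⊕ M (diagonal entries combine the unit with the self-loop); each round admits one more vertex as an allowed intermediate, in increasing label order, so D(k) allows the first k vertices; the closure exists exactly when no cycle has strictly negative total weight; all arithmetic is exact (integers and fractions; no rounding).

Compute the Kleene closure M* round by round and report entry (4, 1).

D(0):
  [0, 15, 9, 2, ∞]
  [∞, 0, 17, ∞, 14]
  [9, ∞, 0, ∞, ∞]
  [∞, ∞, 14, 0, 14]
  [5, 16, ∞, 1, 0]
D(1):
  [0, 15, 9, 2, ∞]
  [∞, 0, 17, ∞, 14]
  [9, 24, 0, 11, ∞]
  [∞, ∞, 14, 0, 14]
  [5, 16, 14, 1, 0]
D(2):
  [0, 15, 9, 2, 29]
  [∞, 0, 17, ∞, 14]
  [9, 24, 0, 11, 38]
  [∞, ∞, 14, 0, 14]
  [5, 16, 14, 1, 0]
D(3):
  [0, 15, 9, 2, 29]
  [26, 0, 17, 28, 14]
  [9, 24, 0, 11, 38]
  [23, 38, 14, 0, 14]
  [5, 16, 14, 1, 0]
D(4):
  [0, 15, 9, 2, 16]
  [26, 0, 17, 28, 14]
  [9, 24, 0, 11, 25]
  [23, 38, 14, 0, 14]
  [5, 16, 14, 1, 0]
D(5):
  [0, 15, 9, 2, 16]
  [19, 0, 17, 15, 14]
  [9, 24, 0, 11, 25]
  [19, 30, 14, 0, 14]
  [5, 16, 14, 1, 0]
Answer: M*[4][1] = 19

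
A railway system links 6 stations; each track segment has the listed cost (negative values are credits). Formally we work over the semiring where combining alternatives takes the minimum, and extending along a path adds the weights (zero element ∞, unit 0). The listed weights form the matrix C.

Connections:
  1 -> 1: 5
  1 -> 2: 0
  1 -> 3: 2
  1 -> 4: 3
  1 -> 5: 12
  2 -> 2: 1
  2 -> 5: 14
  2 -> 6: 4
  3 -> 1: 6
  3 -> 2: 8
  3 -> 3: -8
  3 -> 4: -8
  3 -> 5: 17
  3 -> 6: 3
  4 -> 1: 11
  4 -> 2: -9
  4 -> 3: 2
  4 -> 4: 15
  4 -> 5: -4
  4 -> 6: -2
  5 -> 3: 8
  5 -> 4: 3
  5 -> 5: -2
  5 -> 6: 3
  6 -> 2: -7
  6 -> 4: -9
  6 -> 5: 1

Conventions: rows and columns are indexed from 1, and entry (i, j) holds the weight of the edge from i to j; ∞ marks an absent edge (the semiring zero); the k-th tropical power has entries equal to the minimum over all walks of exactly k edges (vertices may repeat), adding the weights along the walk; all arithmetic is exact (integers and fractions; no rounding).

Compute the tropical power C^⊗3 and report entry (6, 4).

C^⊗2:
  [8, -6, -6, -6, -1, 1]
  [∞, -3, 22, -5, 5, 5]
  [-2, -17, -16, -16, -12, -10]
  [8, -9, -6, -11, -6, -5]
  [14, -6, 0, -6, -4, 1]
  [2, -18, -7, 4, -13, -11]
C^⊗3:
  [0, -15, -14, -14, -10, -8]
  [6, -14, -3, -4, -9, -7]
  [-10, -25, -24, -24, -20, -18]
  [0, -20, -14, -14, -15, -13]
  [5, -15, -8, -8, -10, -8]
  [-1, -18, -15, -20, -15, -14]
Key observation: the optimum is the walk 6->4->6->4, with weight (-9) + (-2) + (-9) = -20.
Optimal value attained by: walk 6->4->6->4.
Answer: (C^⊗3)[6][4] = -20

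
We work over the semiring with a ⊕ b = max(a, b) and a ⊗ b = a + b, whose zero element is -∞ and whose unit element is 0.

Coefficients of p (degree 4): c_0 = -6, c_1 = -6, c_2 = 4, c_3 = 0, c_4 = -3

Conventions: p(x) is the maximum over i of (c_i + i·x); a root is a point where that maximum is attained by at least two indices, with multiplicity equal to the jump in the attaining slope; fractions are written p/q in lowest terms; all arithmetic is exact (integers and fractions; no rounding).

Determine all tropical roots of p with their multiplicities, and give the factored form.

hull edge (i=0, c=-6) to (i=2, c=4): slope 5, span 2
hull edge (i=2, c=4) to (i=4, c=-3): slope -7/2, span 2
Factored form: p(x) = -3 ⊗ (x ⊕ (-5)) ⊗ (x ⊕ (-5)) ⊗ (x ⊕ 7/2) ⊗ (x ⊕ 7/2)
Answer: roots = -5 (mult 2), 7/2 (mult 2)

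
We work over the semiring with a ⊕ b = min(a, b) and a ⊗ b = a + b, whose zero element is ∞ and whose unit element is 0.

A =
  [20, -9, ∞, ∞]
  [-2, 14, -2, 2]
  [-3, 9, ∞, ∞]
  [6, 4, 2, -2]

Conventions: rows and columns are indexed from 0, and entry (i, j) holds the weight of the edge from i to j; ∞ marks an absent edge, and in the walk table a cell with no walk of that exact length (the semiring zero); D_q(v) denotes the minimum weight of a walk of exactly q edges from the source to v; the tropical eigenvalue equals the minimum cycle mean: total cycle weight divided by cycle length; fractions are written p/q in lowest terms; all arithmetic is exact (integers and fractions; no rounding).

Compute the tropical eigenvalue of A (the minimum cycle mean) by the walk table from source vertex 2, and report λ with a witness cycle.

q=0: [∞, ∞, 0, ∞]
q=1: [-3, 9, ∞, ∞]
q=2: [7, -12, 7, 11]
q=3: [-14, -2, -14, -10]
q=4: [-17, -23, -8, -12]
Optimal cycle mean attained by: cycle 0->1->0, total (-9) + (-2), length 2.
Answer: λ = -11/2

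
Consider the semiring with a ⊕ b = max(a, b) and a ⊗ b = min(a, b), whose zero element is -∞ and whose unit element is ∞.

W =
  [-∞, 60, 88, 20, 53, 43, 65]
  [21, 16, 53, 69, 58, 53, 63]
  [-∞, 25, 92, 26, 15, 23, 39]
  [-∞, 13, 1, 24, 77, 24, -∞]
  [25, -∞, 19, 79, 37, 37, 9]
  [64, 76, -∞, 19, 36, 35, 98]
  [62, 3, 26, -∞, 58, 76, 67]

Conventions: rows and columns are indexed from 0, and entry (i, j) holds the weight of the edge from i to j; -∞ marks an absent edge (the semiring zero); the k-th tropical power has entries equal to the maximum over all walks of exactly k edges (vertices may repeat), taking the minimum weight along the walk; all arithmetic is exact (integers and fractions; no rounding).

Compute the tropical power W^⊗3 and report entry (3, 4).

W^⊗2:
  [62, 43, 88, 60, 58, 65, 65]
  [62, 53, 53, 58, 69, 63, 63]
  [39, 25, 92, 26, 39, 39, 39]
  [25, 24, 19, 77, 37, 37, 24]
  [37, 37, 25, 37, 77, 37, 37]
  [62, 60, 64, 69, 58, 76, 67]
  [64, 76, 62, 58, 58, 67, 76]
W^⊗3:
  [64, 65, 88, 58, 60, 65, 65]
  [63, 63, 62, 69, 58, 63, 63]
  [39, 39, 92, 39, 39, 39, 39]
  [37, 37, 25, 37, 77, 37, 37]
  [37, 37, 37, 77, 37, 37, 37]
  [64, 76, 64, 60, 69, 67, 76]
  [64, 67, 64, 69, 58, 76, 67]
Key observation: the optimum is the walk 3->4->3->4, with weight 77 min 79 min 77 = 77.
Optimal value attained by: walk 3->4->3->4.
Answer: (W^⊗3)[3][4] = 77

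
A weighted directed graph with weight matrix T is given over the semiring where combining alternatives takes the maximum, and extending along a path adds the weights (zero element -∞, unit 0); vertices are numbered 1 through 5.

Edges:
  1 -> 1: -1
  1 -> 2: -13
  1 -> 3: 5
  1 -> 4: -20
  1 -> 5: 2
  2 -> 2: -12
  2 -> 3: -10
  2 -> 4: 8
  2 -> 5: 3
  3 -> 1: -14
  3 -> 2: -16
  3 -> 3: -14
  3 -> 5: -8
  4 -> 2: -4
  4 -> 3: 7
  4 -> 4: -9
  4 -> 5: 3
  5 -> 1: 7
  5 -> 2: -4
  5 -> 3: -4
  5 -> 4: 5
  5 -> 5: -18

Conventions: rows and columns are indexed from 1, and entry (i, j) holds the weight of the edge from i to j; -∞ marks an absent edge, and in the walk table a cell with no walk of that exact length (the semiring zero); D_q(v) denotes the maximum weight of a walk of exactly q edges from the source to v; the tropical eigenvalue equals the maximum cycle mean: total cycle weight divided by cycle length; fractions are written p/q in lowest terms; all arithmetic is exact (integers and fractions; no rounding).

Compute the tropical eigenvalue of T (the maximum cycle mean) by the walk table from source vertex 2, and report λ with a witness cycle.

q=0: [-∞, 0, -∞, -∞, -∞]
q=1: [-∞, -12, -10, 8, 3]
q=2: [10, 4, 15, 8, 11]
q=3: [18, 7, 15, 16, 12]
q=4: [19, 12, 23, 17, 20]
q=5: [27, 16, 24, 25, 21]
Optimal cycle mean attained by: cycle 1->5->1, total 2 + 7, length 2.
Answer: λ = 9/2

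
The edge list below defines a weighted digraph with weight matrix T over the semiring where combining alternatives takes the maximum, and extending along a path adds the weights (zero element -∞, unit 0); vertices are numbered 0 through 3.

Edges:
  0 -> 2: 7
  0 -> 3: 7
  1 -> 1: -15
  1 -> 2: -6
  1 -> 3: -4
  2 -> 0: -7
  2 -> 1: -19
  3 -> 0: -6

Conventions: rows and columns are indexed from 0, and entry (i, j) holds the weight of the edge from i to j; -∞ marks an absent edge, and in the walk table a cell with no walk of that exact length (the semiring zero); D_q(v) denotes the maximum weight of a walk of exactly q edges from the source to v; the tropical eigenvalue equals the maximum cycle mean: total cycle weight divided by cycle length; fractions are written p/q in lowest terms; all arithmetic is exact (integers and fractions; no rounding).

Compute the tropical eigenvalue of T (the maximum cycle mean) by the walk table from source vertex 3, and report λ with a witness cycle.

q=0: [-∞, -∞, -∞, 0]
q=1: [-6, -∞, -∞, -∞]
q=2: [-∞, -∞, 1, 1]
q=3: [-5, -18, -∞, -∞]
q=4: [-∞, -33, 2, 2]
Optimal cycle mean attained by: cycle 0->3->0, total 7 + (-6), length 2.
Answer: λ = 1/2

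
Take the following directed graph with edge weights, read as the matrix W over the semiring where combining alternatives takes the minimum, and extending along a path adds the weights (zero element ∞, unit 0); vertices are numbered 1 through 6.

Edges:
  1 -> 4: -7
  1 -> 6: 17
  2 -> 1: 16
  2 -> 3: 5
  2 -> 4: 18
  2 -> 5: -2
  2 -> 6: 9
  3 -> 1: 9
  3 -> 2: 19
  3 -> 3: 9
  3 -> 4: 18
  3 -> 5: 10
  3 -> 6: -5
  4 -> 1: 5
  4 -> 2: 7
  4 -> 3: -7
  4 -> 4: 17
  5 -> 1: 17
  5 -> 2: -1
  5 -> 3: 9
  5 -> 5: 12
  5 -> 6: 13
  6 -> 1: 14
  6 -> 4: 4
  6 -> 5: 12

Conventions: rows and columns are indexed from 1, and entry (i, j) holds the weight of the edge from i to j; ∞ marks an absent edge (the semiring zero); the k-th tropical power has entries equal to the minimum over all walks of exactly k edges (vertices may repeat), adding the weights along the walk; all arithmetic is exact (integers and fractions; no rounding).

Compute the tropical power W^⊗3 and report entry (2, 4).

W^⊗2:
  [-2, 0, -14, 10, 29, ∞]
  [14, -3, 7, 9, 10, 0]
  [9, 9, 11, -1, 7, 4]
  [2, 12, 2, -2, 3, -12]
  [15, 11, 4, 10, -3, 4]
  [9, 11, -3, 7, 24, 25]
W^⊗3:
  [-5, 5, -5, -9, -4, -19]
  [13, 9, 2, 4, -5, 2]
  [4, 6, -8, 2, 7, 6]
  [2, 2, -9, -8, 0, -3]
  [13, -4, 3, 8, 9, -1]
  [6, 14, 0, 2, 7, -8]
Key observation: the optimum is the walk 2->3->6->4, with weight 5 + (-5) + 4 = 4.
Optimal value attained by: walk 2->3->6->4.
Answer: (W^⊗3)[2][4] = 4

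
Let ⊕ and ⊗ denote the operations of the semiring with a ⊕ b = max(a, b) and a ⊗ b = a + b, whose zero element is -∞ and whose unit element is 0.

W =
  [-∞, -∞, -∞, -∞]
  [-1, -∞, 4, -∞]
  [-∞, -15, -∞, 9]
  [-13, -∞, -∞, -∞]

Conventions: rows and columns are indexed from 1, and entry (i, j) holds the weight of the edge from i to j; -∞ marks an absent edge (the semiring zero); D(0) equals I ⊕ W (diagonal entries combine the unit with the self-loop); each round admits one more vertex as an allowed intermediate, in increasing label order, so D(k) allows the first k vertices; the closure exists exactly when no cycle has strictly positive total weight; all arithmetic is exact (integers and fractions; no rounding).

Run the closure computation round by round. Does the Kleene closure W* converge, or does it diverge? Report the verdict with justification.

D(0):
  [0, -∞, -∞, -∞]
  [-1, 0, 4, -∞]
  [-∞, -15, 0, 9]
  [-13, -∞, -∞, 0]
D(1):
  [0, -∞, -∞, -∞]
  [-1, 0, 4, -∞]
  [-∞, -15, 0, 9]
  [-13, -∞, -∞, 0]
D(2):
  [0, -∞, -∞, -∞]
  [-1, 0, 4, -∞]
  [-16, -15, 0, 9]
  [-13, -∞, -∞, 0]
D(3):
  [0, -∞, -∞, -∞]
  [-1, 0, 4, 13]
  [-16, -15, 0, 9]
  [-13, -∞, -∞, 0]
D(4):
  [0, -∞, -∞, -∞]
  [0, 0, 4, 13]
  [-4, -15, 0, 9]
  [-13, -∞, -∞, 0]
Key observation: every diagonal entry stays at the unit through all rounds, so no improving cycle exists.
Answer: CONVERGES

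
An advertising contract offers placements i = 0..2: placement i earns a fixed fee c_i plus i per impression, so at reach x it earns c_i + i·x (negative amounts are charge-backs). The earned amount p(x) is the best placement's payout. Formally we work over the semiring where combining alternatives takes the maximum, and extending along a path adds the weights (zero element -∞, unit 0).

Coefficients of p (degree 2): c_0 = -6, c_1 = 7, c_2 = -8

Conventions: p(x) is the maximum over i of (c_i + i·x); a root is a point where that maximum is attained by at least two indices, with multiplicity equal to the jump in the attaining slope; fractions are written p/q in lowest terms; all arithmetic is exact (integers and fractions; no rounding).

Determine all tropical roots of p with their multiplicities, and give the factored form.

hull edge (i=0, c=-6) to (i=1, c=7): slope 13, span 1
hull edge (i=1, c=7) to (i=2, c=-8): slope -15, span 1
Factored form: p(x) = -8 ⊗ (x ⊕ (-13)) ⊗ (x ⊕ 15)
Answer: roots = -13 (mult 1), 15 (mult 1)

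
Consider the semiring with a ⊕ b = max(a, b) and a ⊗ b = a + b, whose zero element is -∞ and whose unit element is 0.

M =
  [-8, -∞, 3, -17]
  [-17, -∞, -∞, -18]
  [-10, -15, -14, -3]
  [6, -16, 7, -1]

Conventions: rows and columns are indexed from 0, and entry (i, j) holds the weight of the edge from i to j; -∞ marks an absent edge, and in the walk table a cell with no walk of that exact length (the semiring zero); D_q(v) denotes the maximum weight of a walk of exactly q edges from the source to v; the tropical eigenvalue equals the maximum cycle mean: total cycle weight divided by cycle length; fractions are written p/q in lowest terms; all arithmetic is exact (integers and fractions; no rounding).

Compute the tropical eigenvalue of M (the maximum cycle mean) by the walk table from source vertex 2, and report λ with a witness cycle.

q=0: [-∞, -∞, 0, -∞]
q=1: [-10, -15, -14, -3]
q=2: [3, -19, 4, -4]
q=3: [2, -11, 6, 1]
q=4: [7, -9, 8, 3]
Optimal cycle mean attained by: cycle 0->2->3->0, total 3 + (-3) + 6, length 3.
Answer: λ = 2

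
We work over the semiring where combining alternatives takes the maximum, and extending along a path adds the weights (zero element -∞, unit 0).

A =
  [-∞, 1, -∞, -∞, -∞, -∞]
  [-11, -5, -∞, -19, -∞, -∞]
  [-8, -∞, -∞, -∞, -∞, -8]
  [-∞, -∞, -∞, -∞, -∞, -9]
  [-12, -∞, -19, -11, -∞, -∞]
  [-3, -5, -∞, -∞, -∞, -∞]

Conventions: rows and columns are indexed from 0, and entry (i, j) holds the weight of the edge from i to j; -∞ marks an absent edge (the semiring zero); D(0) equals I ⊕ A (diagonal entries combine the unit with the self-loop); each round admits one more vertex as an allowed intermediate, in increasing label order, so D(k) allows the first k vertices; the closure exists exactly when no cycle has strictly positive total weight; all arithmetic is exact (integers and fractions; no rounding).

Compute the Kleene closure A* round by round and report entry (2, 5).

D(0):
  [0, 1, -∞, -∞, -∞, -∞]
  [-11, 0, -∞, -19, -∞, -∞]
  [-8, -∞, 0, -∞, -∞, -8]
  [-∞, -∞, -∞, 0, -∞, -9]
  [-12, -∞, -19, -11, 0, -∞]
  [-3, -5, -∞, -∞, -∞, 0]
D(1):
  [0, 1, -∞, -∞, -∞, -∞]
  [-11, 0, -∞, -19, -∞, -∞]
  [-8, -7, 0, -∞, -∞, -8]
  [-∞, -∞, -∞, 0, -∞, -9]
  [-12, -11, -19, -11, 0, -∞]
  [-3, -2, -∞, -∞, -∞, 0]
D(2):
  [0, 1, -∞, -18, -∞, -∞]
  [-11, 0, -∞, -19, -∞, -∞]
  [-8, -7, 0, -26, -∞, -8]
  [-∞, -∞, -∞, 0, -∞, -9]
  [-12, -11, -19, -11, 0, -∞]
  [-3, -2, -∞, -21, -∞, 0]
D(3):
  [0, 1, -∞, -18, -∞, -∞]
  [-11, 0, -∞, -19, -∞, -∞]
  [-8, -7, 0, -26, -∞, -8]
  [-∞, -∞, -∞, 0, -∞, -9]
  [-12, -11, -19, -11, 0, -27]
  [-3, -2, -∞, -21, -∞, 0]
D(4):
  [0, 1, -∞, -18, -∞, -27]
  [-11, 0, -∞, -19, -∞, -28]
  [-8, -7, 0, -26, -∞, -8]
  [-∞, -∞, -∞, 0, -∞, -9]
  [-12, -11, -19, -11, 0, -20]
  [-3, -2, -∞, -21, -∞, 0]
D(5):
  [0, 1, -∞, -18, -∞, -27]
  [-11, 0, -∞, -19, -∞, -28]
  [-8, -7, 0, -26, -∞, -8]
  [-∞, -∞, -∞, 0, -∞, -9]
  [-12, -11, -19, -11, 0, -20]
  [-3, -2, -∞, -21, -∞, 0]
D(6):
  [0, 1, -∞, -18, -∞, -27]
  [-11, 0, -∞, -19, -∞, -28]
  [-8, -7, 0, -26, -∞, -8]
  [-12, -11, -∞, 0, -∞, -9]
  [-12, -11, -19, -11, 0, -20]
  [-3, -2, -∞, -21, -∞, 0]
Answer: A*[2][5] = -8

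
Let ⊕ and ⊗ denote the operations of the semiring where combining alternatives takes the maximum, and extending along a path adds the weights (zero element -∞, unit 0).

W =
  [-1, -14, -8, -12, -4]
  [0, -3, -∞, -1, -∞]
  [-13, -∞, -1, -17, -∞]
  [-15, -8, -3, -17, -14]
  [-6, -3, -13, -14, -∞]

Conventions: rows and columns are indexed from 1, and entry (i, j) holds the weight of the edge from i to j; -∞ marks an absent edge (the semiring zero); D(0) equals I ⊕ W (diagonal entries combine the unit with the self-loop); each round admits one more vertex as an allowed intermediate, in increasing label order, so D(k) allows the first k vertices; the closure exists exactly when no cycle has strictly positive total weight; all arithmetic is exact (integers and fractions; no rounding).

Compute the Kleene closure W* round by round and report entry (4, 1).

D(0):
  [0, -14, -8, -12, -4]
  [0, 0, -∞, -1, -∞]
  [-13, -∞, 0, -17, -∞]
  [-15, -8, -3, 0, -14]
  [-6, -3, -13, -14, 0]
D(1):
  [0, -14, -8, -12, -4]
  [0, 0, -8, -1, -4]
  [-13, -27, 0, -17, -17]
  [-15, -8, -3, 0, -14]
  [-6, -3, -13, -14, 0]
D(2):
  [0, -14, -8, -12, -4]
  [0, 0, -8, -1, -4]
  [-13, -27, 0, -17, -17]
  [-8, -8, -3, 0, -12]
  [-3, -3, -11, -4, 0]
D(3):
  [0, -14, -8, -12, -4]
  [0, 0, -8, -1, -4]
  [-13, -27, 0, -17, -17]
  [-8, -8, -3, 0, -12]
  [-3, -3, -11, -4, 0]
D(4):
  [0, -14, -8, -12, -4]
  [0, 0, -4, -1, -4]
  [-13, -25, 0, -17, -17]
  [-8, -8, -3, 0, -12]
  [-3, -3, -7, -4, 0]
D(5):
  [0, -7, -8, -8, -4]
  [0, 0, -4, -1, -4]
  [-13, -20, 0, -17, -17]
  [-8, -8, -3, 0, -12]
  [-3, -3, -7, -4, 0]
Answer: W*[4][1] = -8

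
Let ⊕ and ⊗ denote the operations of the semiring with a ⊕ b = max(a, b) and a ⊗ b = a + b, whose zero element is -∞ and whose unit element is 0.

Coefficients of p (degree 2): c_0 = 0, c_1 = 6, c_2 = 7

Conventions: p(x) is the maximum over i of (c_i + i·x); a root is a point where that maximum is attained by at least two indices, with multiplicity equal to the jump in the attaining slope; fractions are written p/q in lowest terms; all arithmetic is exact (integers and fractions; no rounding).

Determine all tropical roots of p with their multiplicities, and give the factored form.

hull edge (i=0, c=0) to (i=1, c=6): slope 6, span 1
hull edge (i=1, c=6) to (i=2, c=7): slope 1, span 1
Factored form: p(x) = 7 ⊗ (x ⊕ (-6)) ⊗ (x ⊕ (-1))
Answer: roots = -6 (mult 1), -1 (mult 1)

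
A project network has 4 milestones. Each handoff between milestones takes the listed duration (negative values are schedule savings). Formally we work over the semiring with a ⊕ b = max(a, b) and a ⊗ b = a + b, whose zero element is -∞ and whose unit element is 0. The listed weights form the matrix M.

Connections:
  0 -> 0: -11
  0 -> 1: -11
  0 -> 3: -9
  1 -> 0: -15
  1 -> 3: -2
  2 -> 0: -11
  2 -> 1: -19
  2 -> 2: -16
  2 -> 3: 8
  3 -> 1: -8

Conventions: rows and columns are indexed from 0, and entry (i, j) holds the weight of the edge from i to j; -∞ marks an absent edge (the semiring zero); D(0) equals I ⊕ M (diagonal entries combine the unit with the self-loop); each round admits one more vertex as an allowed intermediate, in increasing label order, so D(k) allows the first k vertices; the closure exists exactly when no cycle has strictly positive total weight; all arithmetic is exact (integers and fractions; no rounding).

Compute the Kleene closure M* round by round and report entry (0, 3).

D(0):
  [0, -11, -∞, -9]
  [-15, 0, -∞, -2]
  [-11, -19, 0, 8]
  [-∞, -8, -∞, 0]
D(1):
  [0, -11, -∞, -9]
  [-15, 0, -∞, -2]
  [-11, -19, 0, 8]
  [-∞, -8, -∞, 0]
D(2):
  [0, -11, -∞, -9]
  [-15, 0, -∞, -2]
  [-11, -19, 0, 8]
  [-23, -8, -∞, 0]
D(3):
  [0, -11, -∞, -9]
  [-15, 0, -∞, -2]
  [-11, -19, 0, 8]
  [-23, -8, -∞, 0]
D(4):
  [0, -11, -∞, -9]
  [-15, 0, -∞, -2]
  [-11, 0, 0, 8]
  [-23, -8, -∞, 0]
Answer: M*[0][3] = -9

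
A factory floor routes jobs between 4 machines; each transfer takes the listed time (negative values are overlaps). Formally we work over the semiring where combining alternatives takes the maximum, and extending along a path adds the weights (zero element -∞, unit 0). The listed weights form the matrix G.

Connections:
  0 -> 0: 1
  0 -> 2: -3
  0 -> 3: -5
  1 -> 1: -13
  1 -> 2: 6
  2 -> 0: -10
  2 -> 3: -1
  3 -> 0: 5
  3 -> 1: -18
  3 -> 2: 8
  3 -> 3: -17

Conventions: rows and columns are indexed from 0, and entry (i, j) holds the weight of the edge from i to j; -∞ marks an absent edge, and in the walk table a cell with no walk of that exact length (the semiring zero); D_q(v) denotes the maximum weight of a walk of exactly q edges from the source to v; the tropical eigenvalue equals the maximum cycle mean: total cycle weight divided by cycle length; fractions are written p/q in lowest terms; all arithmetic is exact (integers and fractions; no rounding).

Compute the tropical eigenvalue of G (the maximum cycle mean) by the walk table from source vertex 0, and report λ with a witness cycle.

q=0: [0, -∞, -∞, -∞]
q=1: [1, -∞, -3, -5]
q=2: [2, -23, 3, -4]
q=3: [3, -22, 4, 2]
q=4: [7, -16, 10, 3]
Optimal cycle mean attained by: cycle 2->3->2, total (-1) + 8, length 2.
Answer: λ = 7/2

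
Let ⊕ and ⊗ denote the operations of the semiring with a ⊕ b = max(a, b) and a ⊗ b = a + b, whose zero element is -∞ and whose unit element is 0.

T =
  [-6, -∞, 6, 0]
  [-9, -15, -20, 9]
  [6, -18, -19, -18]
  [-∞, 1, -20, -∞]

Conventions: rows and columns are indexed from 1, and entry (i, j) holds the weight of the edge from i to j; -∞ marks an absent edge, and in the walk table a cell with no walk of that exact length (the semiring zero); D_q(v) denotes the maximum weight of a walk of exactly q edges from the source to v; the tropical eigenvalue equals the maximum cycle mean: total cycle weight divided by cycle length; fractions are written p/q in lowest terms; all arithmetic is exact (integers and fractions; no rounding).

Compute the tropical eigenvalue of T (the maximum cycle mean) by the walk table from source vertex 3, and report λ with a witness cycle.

q=0: [-∞, -∞, 0, -∞]
q=1: [6, -18, -19, -18]
q=2: [0, -17, 12, 6]
q=3: [18, 7, 6, 0]
q=4: [12, 1, 24, 18]
Optimal cycle mean attained by: cycle 1->3->1, total 6 + 6, length 2.
Answer: λ = 6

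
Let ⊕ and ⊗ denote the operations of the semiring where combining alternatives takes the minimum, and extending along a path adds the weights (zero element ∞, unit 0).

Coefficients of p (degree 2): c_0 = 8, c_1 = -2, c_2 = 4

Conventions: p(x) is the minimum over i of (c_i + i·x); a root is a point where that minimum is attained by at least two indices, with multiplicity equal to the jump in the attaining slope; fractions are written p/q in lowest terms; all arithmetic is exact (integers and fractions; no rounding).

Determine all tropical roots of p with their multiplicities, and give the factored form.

hull edge (i=0, c=8) to (i=1, c=-2): slope -10, span 1
hull edge (i=1, c=-2) to (i=2, c=4): slope 6, span 1
Factored form: p(x) = 4 ⊗ (x ⊕ (-6)) ⊗ (x ⊕ 10)
Answer: roots = -6 (mult 1), 10 (mult 1)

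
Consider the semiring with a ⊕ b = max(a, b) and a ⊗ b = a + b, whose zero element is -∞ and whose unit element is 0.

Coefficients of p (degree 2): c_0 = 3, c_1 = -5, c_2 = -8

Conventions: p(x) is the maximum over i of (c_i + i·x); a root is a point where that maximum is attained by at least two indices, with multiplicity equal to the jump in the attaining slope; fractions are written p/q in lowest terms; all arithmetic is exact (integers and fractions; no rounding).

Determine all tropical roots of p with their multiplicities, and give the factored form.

hull edge (i=0, c=3) to (i=2, c=-8): slope -11/2, span 2
Factored form: p(x) = -8 ⊗ (x ⊕ 11/2) ⊗ (x ⊕ 11/2)
Answer: roots = 11/2 (mult 2)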